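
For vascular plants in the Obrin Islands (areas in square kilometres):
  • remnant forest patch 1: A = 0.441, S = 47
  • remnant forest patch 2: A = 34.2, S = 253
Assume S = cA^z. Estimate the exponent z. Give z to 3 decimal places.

Taking logs: ln S = ln c + z ln A, so z = (ln S₂ − ln S₁)/(ln A₂ − ln A₁).
z = ln(253/47) / ln(34.2/0.441) = ln(5.383) / ln(77.55) = 1.6832 / 4.3509 = 0.3869

0.387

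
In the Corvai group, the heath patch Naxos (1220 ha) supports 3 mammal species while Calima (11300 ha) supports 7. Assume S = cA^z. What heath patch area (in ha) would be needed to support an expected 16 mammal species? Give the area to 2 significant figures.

99000 ha

z = ln(7/3) / ln(11300/1220) = 0.8473 / 2.2260 = 0.3806
c = 3 / 1220^0.3806 = 3 / 14.96 = 0.2006
A = (16/0.2006)^(1/0.3806) ⇒ ln A = ln(79.76)/0.3806 = 11.5043
A = e^11.5043 ≈ 99145 ha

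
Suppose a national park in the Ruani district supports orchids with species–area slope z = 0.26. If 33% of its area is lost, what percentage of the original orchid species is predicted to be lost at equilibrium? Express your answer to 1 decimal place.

9.9%

S_new/S_old = (A_new/A_old)^z = 0.67^0.26
= exp(0.26 × ln 0.67) = exp(0.26 × -0.4005) = exp(-0.1041) ≈ 0.9011
Fraction lost = 1 − 0.9011 = 0.09889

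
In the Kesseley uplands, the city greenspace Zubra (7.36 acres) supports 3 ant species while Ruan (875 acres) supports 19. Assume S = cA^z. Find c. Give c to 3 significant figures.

z = ln(S₂/S₁) / ln(A₂/A₁) = ln(19/3) / ln(875/7.36) = 1.8458 / 4.7782 = 0.3863
c = S₁ / A₁^z = 3 / 7.36^0.3863 = 3 / 2.162 = 1.388

1.39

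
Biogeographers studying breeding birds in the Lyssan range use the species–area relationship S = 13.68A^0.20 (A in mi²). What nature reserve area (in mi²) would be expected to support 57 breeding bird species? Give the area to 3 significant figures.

57 = 13.68 × A^0.2  ⇒  A^0.2 = 57/13.68 = 4.167
ln A = ln(4.167) / 0.2 = 1.4271 / 0.2 = 7.1356
A = e^7.1356 ≈ 1256 mi²

1260 mi²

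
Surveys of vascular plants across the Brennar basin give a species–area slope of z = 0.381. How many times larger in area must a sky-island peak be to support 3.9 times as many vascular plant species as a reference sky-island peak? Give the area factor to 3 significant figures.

(A₂/A₁)^0.381 = 3.9, so A₂/A₁ = 3.9^(1/0.381) = 3.9^2.625
ln(A₂/A₁) = ln 3.9 / 0.381 = 1.3610 / 0.381 = 3.5721
A₂/A₁ = e^3.5721 ≈ 35.59

35.6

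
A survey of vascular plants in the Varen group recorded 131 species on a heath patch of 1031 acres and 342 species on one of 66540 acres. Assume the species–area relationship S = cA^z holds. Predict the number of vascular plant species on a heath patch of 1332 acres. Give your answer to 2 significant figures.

z = ln(342/131) / ln(66540/1031) = 0.9596 / 4.1673 = 0.2303
c = 131 / 1031^0.2303 = 131 / 4.942 = 26.51
S₃ = 26.51 × 1332^0.2303 = 26.51 × 5.242 ≈ 139

140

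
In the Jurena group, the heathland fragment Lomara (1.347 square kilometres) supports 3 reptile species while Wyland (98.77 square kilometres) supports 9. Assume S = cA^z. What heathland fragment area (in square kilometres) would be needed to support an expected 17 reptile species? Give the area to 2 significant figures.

z = ln(9/3) / ln(98.77/1.347) = 1.0986 / 4.2949 = 0.2558
c = 3 / 1.347^0.2558 = 3 / 1.079 = 2.78
A = (17/2.78)^(1/0.2558) ⇒ ln A = ln(6.115)/0.2558 = 7.0791
A = e^7.0791 ≈ 1187 square kilometres

1200 square kilometres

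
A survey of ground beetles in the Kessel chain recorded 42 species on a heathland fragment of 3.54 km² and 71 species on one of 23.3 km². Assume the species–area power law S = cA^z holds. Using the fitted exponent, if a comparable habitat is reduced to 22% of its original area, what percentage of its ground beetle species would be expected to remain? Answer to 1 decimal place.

65.6%

z = ln(71/42) / ln(23.3/3.54) = 0.5250 / 1.8843 = 0.2786
S_new/S_old = (A_new/A_old)^z = 0.22^0.2786 = exp(0.2786 × -1.5141) = 0.6558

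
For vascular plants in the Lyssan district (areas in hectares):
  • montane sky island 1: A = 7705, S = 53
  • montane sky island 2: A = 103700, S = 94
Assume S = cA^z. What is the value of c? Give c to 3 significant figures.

z = ln(S₂/S₁) / ln(A₂/A₁) = ln(94/53) / ln(103700/7705) = 0.5730 / 2.5996 = 0.2204
c = S₁ / A₁^z = 53 / 7705^0.2204 = 53 / 7.19 = 7.372

7.37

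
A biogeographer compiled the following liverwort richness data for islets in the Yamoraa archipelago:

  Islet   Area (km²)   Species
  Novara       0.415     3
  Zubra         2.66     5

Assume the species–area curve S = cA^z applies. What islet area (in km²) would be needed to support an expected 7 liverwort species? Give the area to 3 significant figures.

z = ln(5/3) / ln(2.66/0.415) = 0.5108 / 1.8578 = 0.2750
c = 3 / 0.415^0.2750 = 3 / 0.7852 = 3.821
A = (7/3.821)^(1/0.2750) ⇒ ln A = ln(1.832)/0.2750 = 2.2020
A = e^2.2020 ≈ 9.043 km²

9.04 km²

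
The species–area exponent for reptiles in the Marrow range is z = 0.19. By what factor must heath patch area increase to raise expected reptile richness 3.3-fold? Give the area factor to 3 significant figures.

536

(A₂/A₁)^0.19 = 3.3, so A₂/A₁ = 3.3^(1/0.19) = 3.3^5.263
ln(A₂/A₁) = ln 3.3 / 0.19 = 1.1939 / 0.19 = 6.2838
A₂/A₁ = e^6.2838 ≈ 535.8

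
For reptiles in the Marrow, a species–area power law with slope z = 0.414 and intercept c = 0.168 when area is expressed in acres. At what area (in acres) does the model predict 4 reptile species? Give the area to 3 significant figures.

4 = 0.168 × A^0.414  ⇒  A^0.414 = 4/0.168 = 23.81
ln A = ln(23.81) / 0.414 = 3.1701 / 0.414 = 7.6572
A = e^7.6572 ≈ 2116 acres

2120 acres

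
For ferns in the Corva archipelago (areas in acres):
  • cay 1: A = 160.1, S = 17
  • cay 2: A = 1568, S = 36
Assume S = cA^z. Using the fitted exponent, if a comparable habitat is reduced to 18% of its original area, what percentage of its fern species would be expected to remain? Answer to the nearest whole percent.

z = ln(36/17) / ln(1568/160.1) = 0.7503 / 2.2818 = 0.3288
S_new/S_old = (A_new/A_old)^z = 0.18^0.3288 = exp(0.3288 × -1.7148) = 0.569

57%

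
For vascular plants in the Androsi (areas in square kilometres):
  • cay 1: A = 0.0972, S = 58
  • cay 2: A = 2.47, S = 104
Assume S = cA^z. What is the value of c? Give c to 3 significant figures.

88.3

z = ln(S₂/S₁) / ln(A₂/A₁) = ln(104/58) / ln(2.47/0.0972) = 0.5839 / 3.2352 = 0.1805
c = S₁ / A₁^z = 58 / 0.0972^0.1805 = 58 / 0.6566 = 88.34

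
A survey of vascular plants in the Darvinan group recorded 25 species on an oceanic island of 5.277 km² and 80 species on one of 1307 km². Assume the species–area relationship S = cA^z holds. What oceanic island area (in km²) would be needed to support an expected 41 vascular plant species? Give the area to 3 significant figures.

55.0 km²

z = ln(80/25) / ln(1307/5.277) = 1.1632 / 5.5121 = 0.2110
c = 25 / 5.277^0.2110 = 25 / 1.42 = 17.6
A = (41/17.6)^(1/0.2110) ⇒ ln A = ln(2.33)/0.2110 = 4.0077
A = e^4.0077 ≈ 55.02 km²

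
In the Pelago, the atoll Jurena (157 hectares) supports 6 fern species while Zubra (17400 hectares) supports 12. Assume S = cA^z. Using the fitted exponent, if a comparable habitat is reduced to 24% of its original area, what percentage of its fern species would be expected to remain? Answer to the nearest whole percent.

81%

z = ln(12/6) / ln(17400/157) = 0.6931 / 4.7080 = 0.1472
S_new/S_old = (A_new/A_old)^z = 0.24^0.1472 = exp(0.1472 × -1.4271) = 0.8105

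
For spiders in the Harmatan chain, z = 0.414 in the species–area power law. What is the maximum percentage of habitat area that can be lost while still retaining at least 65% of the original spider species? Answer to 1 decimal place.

Need (A_new/A_old)^0.414 = 0.65, so A_new/A_old = 0.65^(1/0.414) = 0.65^2.415
ln(A_new/A_old) = ln 0.65 / 0.414 = -0.4308 / 0.414 = -1.0405
A_new/A_old = e^-1.0405 ≈ 0.3533
Fraction that can be lost = 1 − 0.3533 = 0.6467

64.7%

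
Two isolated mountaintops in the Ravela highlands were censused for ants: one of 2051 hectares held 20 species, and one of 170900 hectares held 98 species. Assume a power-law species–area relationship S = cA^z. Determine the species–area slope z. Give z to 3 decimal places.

0.359

Taking logs: ln S = ln c + z ln A, so z = (ln S₂ − ln S₁)/(ln A₂ − ln A₁).
z = ln(98/20) / ln(170900/2051) = ln(4.9) / ln(83.33) = 1.5892 / 4.4228 = 0.3593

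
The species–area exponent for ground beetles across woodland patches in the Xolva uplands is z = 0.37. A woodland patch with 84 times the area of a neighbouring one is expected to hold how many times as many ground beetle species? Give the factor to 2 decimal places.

5.15

S₂/S₁ = (A₂/A₁)^z = 84^0.37
ln(S₂/S₁) = 0.37 × ln 84 = 0.37 × 4.4308 = 1.6394
S₂/S₁ = e^1.6394 ≈ 5.152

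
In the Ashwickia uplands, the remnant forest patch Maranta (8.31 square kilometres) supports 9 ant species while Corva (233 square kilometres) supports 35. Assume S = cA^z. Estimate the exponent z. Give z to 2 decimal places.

0.41

Taking logs: ln S = ln c + z ln A, so z = (ln S₂ − ln S₁)/(ln A₂ − ln A₁).
z = ln(35/9) / ln(233/8.31) = ln(3.889) / ln(28.04) = 1.3581 / 3.3336 = 0.4074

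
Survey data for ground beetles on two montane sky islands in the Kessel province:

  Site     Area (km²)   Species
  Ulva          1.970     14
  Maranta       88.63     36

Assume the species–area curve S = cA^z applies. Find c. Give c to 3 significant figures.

z = ln(S₂/S₁) / ln(A₂/A₁) = ln(36/14) / ln(88.63/1.97) = 0.9445 / 3.8064 = 0.2481
c = S₁ / A₁^z = 14 / 1.97^0.2481 = 14 / 1.183 = 11.83

11.8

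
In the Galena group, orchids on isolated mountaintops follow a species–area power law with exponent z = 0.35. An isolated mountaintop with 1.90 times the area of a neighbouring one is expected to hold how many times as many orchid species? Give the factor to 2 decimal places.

1.25

S₂/S₁ = (A₂/A₁)^z = 1.9^0.35
ln(S₂/S₁) = 0.35 × ln 1.9 = 0.35 × 0.6419 = 0.2246
S₂/S₁ = e^0.2246 ≈ 1.252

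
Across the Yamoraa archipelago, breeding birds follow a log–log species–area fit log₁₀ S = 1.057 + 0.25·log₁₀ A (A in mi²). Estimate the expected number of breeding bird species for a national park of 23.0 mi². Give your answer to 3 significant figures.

S = 11.4 × 23^0.25 = 11.4 × 2.19 ≈ 24.97

25.0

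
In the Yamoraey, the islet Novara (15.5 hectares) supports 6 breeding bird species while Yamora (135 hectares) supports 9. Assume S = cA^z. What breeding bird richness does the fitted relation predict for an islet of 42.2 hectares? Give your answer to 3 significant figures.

z = ln(9/6) / ln(135/15.5) = 0.4055 / 2.1644 = 0.1873
c = 6 / 15.5^0.1873 = 6 / 1.671 = 3.591
S₃ = 3.591 × 42.2^0.1873 = 3.591 × 2.016 ≈ 7.238

7.24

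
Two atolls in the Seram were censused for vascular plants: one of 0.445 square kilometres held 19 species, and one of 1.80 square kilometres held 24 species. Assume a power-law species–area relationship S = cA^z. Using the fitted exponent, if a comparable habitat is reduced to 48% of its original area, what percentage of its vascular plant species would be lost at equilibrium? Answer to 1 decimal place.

z = ln(24/19) / ln(1.8/0.445) = 0.2336 / 1.3975 = 0.1672
S_new/S_old = (A_new/A_old)^z = 0.48^0.1672 = exp(0.1672 × -0.7340) = 0.8845
Fraction lost = 1 − 0.8845 = 0.1155

11.5%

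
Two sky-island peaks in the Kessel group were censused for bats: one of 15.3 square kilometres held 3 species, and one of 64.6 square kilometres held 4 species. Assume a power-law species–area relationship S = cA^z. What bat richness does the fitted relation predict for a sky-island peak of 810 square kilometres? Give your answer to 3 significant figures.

6.63

z = ln(4/3) / ln(64.6/15.3) = 0.2877 / 1.4404 = 0.1997
c = 3 / 15.3^0.1997 = 3 / 1.724 = 1.74
S₃ = 1.74 × 810^0.1997 = 1.74 × 3.81 ≈ 6.628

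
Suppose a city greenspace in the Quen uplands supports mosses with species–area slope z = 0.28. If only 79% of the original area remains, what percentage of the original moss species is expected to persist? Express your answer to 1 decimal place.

S_new/S_old = (A_new/A_old)^z = 0.79^0.28
= exp(0.28 × ln 0.79) = exp(0.28 × -0.2357) = exp(-0.0660) ≈ 0.9361

93.6%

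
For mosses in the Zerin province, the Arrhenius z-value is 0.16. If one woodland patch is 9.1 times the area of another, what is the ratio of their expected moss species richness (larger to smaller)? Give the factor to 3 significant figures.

1.42

S₂/S₁ = (A₂/A₁)^z = 9.1^0.16
ln(S₂/S₁) = 0.16 × ln 9.1 = 0.16 × 2.2083 = 0.3533
S₂/S₁ = e^0.3533 ≈ 1.424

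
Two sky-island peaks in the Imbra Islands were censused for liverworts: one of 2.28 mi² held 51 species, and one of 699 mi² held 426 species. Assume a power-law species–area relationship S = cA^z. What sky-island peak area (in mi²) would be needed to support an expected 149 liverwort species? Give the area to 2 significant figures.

z = ln(426/51) / ln(699/2.28) = 2.1226 / 5.7255 = 0.3707
c = 51 / 2.28^0.3707 = 51 / 1.357 = 37.57
A = (149/37.57)^(1/0.3707) ⇒ ln A = ln(3.966)/0.3707 = 3.7161
A = e^3.7161 ≈ 41.1 mi²

41 mi²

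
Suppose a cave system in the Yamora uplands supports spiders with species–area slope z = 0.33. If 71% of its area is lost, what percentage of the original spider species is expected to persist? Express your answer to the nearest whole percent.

66%

S_new/S_old = (A_new/A_old)^z = 0.29^0.33
= exp(0.33 × ln 0.29) = exp(0.33 × -1.2379) = exp(-0.4085) ≈ 0.6646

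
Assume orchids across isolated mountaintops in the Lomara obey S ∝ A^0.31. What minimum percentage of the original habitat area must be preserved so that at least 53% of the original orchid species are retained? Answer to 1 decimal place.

12.9%

Need (A_new/A_old)^0.31 = 0.53, so A_new/A_old = 0.53^(1/0.31) = 0.53^3.226
ln(A_new/A_old) = ln 0.53 / 0.31 = -0.6349 / 0.31 = -2.0480
A_new/A_old = e^-2.0480 ≈ 0.129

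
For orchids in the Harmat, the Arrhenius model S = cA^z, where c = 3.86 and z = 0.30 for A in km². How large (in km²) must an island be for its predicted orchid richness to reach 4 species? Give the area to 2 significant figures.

1.1 km²

4 = 3.86 × A^0.3  ⇒  A^0.3 = 4/3.86 = 1.036
ln A = ln(1.036) / 0.3 = 0.0356 / 0.3 = 0.1188
A = e^0.1188 ≈ 1.126 km²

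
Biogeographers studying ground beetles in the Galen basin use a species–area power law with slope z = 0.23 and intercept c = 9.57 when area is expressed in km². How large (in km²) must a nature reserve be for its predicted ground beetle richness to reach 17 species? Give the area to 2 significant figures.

17 = 9.57 × A^0.23  ⇒  A^0.23 = 17/9.57 = 1.776
ln A = ln(1.776) / 0.23 = 0.5746 / 0.23 = 2.4982
A = e^2.4982 ≈ 12.16 km²

12 km²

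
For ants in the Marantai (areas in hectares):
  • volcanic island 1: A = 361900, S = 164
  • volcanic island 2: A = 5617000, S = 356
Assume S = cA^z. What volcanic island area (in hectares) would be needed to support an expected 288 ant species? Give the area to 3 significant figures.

2650000 hectares

z = ln(356/164) / ln(5617000/361900) = 0.7751 / 2.7422 = 0.2826
c = 164 / 361900^0.2826 = 164 / 37.25 = 4.403
A = (288/4.403)^(1/0.2826) ⇒ ln A = ln(65.41)/0.2826 = 14.7914
A = e^14.7914 ≈ 2653408 hectares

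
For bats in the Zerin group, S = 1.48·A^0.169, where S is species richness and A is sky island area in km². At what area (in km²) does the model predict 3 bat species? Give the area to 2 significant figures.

65 km²

3 = 1.48 × A^0.169  ⇒  A^0.169 = 3/1.48 = 2.027
ln A = ln(2.027) / 0.169 = 0.7066 / 0.169 = 4.1809
A = e^4.1809 ≈ 65.42 km²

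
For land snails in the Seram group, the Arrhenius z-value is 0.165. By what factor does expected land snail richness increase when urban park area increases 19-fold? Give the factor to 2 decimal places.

1.63

S₂/S₁ = (A₂/A₁)^z = 19^0.165
ln(S₂/S₁) = 0.165 × ln 19 = 0.165 × 2.9444 = 0.4858
S₂/S₁ = e^0.4858 ≈ 1.626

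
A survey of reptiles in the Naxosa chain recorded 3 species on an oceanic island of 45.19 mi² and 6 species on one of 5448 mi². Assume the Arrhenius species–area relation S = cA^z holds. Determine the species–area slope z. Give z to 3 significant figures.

Taking logs: ln S = ln c + z ln A, so z = (ln S₂ − ln S₁)/(ln A₂ − ln A₁).
z = ln(6/3) / ln(5448/45.19) = ln(2) / ln(120.6) = 0.6931 / 4.7921 = 0.1446

0.145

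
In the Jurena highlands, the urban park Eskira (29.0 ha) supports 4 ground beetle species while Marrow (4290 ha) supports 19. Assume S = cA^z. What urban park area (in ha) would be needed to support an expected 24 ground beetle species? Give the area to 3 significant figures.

z = ln(19/4) / ln(4290/29) = 1.5581 / 4.9967 = 0.3118
c = 4 / 29^0.3118 = 4 / 2.858 = 1.4
A = (24/1.4)^(1/0.3118) ⇒ ln A = ln(17.15)/0.3118 = 9.1132
A = e^9.1132 ≈ 9074 ha

9070 ha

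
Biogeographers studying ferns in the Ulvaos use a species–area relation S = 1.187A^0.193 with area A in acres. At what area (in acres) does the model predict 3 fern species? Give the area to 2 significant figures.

3 = 1.187 × A^0.193  ⇒  A^0.193 = 3/1.187 = 2.527
ln A = ln(2.527) / 0.193 = 0.9272 / 0.193 = 4.8041
A = e^4.8041 ≈ 122 acres

120 acres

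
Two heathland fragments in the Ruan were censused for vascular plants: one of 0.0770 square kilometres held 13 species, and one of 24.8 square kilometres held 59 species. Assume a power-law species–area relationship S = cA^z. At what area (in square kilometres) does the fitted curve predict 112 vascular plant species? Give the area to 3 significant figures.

z = ln(59/13) / ln(24.8/0.077) = 1.5126 / 5.7748 = 0.2619
c = 13 / 0.077^0.2619 = 13 / 0.5109 = 25.45
A = (112/25.45)^(1/0.2619) ⇒ ln A = ln(4.402)/0.2619 = 5.6579
A = e^5.6579 ≈ 286.6 square kilometres

287 square kilometres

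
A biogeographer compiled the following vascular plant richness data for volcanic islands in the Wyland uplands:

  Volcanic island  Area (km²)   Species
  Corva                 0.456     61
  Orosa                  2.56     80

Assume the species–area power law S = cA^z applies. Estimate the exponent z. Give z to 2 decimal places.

0.16

Taking logs: ln S = ln c + z ln A, so z = (ln S₂ − ln S₁)/(ln A₂ − ln A₁).
z = ln(80/61) / ln(2.56/0.456) = ln(1.311) / ln(5.614) = 0.2712 / 1.7253 = 0.1572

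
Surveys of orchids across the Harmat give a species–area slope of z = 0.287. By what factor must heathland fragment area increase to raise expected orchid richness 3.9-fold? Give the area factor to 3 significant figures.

115

(A₂/A₁)^0.287 = 3.9, so A₂/A₁ = 3.9^(1/0.287) = 3.9^3.484
ln(A₂/A₁) = ln 3.9 / 0.287 = 1.3610 / 0.287 = 4.7421
A₂/A₁ = e^4.7421 ≈ 114.7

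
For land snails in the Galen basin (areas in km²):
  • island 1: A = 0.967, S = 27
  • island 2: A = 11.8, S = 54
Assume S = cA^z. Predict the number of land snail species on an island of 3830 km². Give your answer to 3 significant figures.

268

z = ln(54/27) / ln(11.8/0.967) = 0.6931 / 2.5017 = 0.2771
c = 27 / 0.967^0.2771 = 27 / 0.9907 = 27.25
S₃ = 27.25 × 3830^0.2771 = 27.25 × 9.836 ≈ 268.1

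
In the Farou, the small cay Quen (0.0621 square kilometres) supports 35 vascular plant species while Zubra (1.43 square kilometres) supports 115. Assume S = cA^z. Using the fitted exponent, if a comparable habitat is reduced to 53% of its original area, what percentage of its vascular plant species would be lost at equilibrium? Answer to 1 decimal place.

z = ln(115/35) / ln(1.43/0.0621) = 1.1896 / 3.1367 = 0.3792
S_new/S_old = (A_new/A_old)^z = 0.53^0.3792 = exp(0.3792 × -0.6349) = 0.786
Fraction lost = 1 − 0.786 = 0.214

21.4%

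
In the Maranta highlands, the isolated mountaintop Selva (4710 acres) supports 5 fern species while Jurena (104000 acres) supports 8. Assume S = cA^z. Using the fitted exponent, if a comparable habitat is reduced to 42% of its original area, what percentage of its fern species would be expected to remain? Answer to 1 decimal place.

87.7%

z = ln(8/5) / ln(104000/4710) = 0.4700 / 3.0947 = 0.1519
S_new/S_old = (A_new/A_old)^z = 0.42^0.1519 = exp(0.1519 × -0.8675) = 0.8766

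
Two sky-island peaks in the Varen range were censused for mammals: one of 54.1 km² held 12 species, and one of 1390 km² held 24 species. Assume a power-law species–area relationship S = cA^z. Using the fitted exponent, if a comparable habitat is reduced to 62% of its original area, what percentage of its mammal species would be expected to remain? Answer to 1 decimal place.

z = ln(24/12) / ln(1390/54.1) = 0.6931 / 3.2462 = 0.2135
S_new/S_old = (A_new/A_old)^z = 0.62^0.2135 = exp(0.2135 × -0.4780) = 0.903

90.3%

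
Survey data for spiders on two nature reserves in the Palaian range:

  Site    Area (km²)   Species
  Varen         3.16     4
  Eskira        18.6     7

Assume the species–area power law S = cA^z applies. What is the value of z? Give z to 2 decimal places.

0.32

Taking logs: ln S = ln c + z ln A, so z = (ln S₂ − ln S₁)/(ln A₂ − ln A₁).
z = ln(7/4) / ln(18.6/3.16) = ln(1.75) / ln(5.886) = 0.5596 / 1.7726 = 0.3157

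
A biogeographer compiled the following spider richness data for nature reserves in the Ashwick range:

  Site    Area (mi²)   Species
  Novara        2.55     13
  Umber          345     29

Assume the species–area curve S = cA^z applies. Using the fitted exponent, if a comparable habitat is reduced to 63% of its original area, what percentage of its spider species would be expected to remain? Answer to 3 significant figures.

92.7%

z = ln(29/13) / ln(345/2.55) = 0.8023 / 4.9075 = 0.1635
S_new/S_old = (A_new/A_old)^z = 0.63^0.1635 = exp(0.1635 × -0.4620) = 0.9272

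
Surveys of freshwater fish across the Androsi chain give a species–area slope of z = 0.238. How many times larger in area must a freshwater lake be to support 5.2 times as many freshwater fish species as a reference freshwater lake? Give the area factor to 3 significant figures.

(A₂/A₁)^0.238 = 5.2, so A₂/A₁ = 5.2^(1/0.238) = 5.2^4.202
ln(A₂/A₁) = ln 5.2 / 0.238 = 1.6487 / 0.238 = 6.9271
A₂/A₁ = e^6.9271 ≈ 1020

1020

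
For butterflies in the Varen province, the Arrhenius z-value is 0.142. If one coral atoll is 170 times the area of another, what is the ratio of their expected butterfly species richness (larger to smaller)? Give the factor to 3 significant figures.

S₂/S₁ = (A₂/A₁)^z = 170^0.142
ln(S₂/S₁) = 0.142 × ln 170 = 0.142 × 5.1358 = 0.7293
S₂/S₁ = e^0.7293 ≈ 2.074

2.07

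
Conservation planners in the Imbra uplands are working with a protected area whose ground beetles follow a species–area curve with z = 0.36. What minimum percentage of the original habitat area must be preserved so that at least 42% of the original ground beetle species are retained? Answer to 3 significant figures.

8.98%

Need (A_new/A_old)^0.36 = 0.42, so A_new/A_old = 0.42^(1/0.36) = 0.42^2.778
ln(A_new/A_old) = ln 0.42 / 0.36 = -0.8675 / 0.36 = -2.4097
A_new/A_old = e^-2.4097 ≈ 0.08984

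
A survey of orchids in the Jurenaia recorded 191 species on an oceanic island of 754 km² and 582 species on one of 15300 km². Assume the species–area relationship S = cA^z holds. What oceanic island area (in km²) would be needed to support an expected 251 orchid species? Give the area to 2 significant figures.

1600 km²

z = ln(582/191) / ln(15300/754) = 1.1142 / 3.0102 = 0.3701
c = 191 / 754^0.3701 = 191 / 11.62 = 16.44
A = (251/16.44)^(1/0.3701) ⇒ ln A = ln(15.26)/0.3701 = 7.3634
A = e^7.3634 ≈ 1577 km²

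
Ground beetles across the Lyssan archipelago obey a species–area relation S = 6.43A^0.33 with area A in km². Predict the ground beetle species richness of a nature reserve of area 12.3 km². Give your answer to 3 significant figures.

S = 6.43 × 12.3^0.33
ln S = ln 6.43 + 0.33 × ln 12.3 = 1.8610 + 0.33 × 2.5096 = 2.6891
S = e^2.6891 ≈ 14.72

14.7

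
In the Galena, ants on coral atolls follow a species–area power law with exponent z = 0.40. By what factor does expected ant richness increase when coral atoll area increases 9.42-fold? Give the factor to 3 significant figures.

2.45

S₂/S₁ = (A₂/A₁)^z = 9.42^0.4
ln(S₂/S₁) = 0.4 × ln 9.42 = 0.4 × 2.2428 = 0.8971
S₂/S₁ = e^0.8971 ≈ 2.453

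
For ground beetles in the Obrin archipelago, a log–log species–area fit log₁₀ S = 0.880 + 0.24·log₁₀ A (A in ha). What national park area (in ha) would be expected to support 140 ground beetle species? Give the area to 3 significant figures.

140 = 7.586 × A^0.24  ⇒  A^0.24 = 140/7.586 = 18.46
ln A = ln(18.46) / 0.24 = 2.9154 / 0.24 = 12.1474
A = e^12.1474 ≈ 188596 ha

189000 ha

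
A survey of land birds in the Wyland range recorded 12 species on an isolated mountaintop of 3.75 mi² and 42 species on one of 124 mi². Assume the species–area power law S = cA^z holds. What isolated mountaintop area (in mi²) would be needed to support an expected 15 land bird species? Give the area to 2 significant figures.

z = ln(42/12) / ln(124/3.75) = 1.2528 / 3.4985 = 0.3581
c = 12 / 3.75^0.3581 = 12 / 1.605 = 7.475
A = (15/7.475)^(1/0.3581) ⇒ ln A = ln(2.007)/0.3581 = 1.9449
A = e^1.9449 ≈ 6.993 mi²

7.0 mi²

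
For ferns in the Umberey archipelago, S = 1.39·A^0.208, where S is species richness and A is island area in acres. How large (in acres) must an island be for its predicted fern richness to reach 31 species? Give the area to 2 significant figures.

31 = 1.39 × A^0.208  ⇒  A^0.208 = 31/1.39 = 22.3
ln A = ln(22.3) / 0.208 = 3.1047 / 0.208 = 14.9264
A = e^14.9264 ≈ 3036945 acres

3000000 acres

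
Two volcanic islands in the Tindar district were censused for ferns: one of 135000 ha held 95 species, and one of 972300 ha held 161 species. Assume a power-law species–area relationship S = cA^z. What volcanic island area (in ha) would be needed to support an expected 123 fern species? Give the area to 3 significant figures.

z = ln(161/95) / ln(972300/135000) = 0.5275 / 1.9744 = 0.2672
c = 95 / 135000^0.2672 = 95 / 23.48 = 4.046
A = (123/4.046)^(1/0.2672) ⇒ ln A = ln(30.4)/0.2672 = 12.7798
A = e^12.7798 ≈ 354975 ha

355000 ha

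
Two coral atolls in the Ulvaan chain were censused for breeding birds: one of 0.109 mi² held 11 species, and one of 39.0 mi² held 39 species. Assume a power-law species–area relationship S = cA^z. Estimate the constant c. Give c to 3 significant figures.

z = ln(S₂/S₁) / ln(A₂/A₁) = ln(39/11) / ln(39/0.109) = 1.2657 / 5.8800 = 0.2153
c = S₁ / A₁^z = 11 / 0.109^0.2153 = 11 / 0.6206 = 17.73

17.7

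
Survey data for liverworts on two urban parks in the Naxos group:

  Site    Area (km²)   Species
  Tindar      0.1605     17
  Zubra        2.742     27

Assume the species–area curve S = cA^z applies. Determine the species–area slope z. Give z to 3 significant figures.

Taking logs: ln S = ln c + z ln A, so z = (ln S₂ − ln S₁)/(ln A₂ − ln A₁).
z = ln(27/17) / ln(2.742/0.1605) = ln(1.588) / ln(17.08) = 0.4626 / 2.8381 = 0.1630

0.163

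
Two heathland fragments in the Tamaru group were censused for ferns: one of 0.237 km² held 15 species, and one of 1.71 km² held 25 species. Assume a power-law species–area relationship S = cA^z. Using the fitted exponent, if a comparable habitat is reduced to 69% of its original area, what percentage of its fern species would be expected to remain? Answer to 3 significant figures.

90.9%

z = ln(25/15) / ln(1.71/0.237) = 0.5108 / 1.9762 = 0.2585
S_new/S_old = (A_new/A_old)^z = 0.69^0.2585 = exp(0.2585 × -0.3711) = 0.9085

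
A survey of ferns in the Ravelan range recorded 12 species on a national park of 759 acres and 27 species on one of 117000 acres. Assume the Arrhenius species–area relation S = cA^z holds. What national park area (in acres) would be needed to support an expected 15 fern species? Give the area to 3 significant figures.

z = ln(27/12) / ln(117000/759) = 0.8109 / 5.0379 = 0.1610
c = 12 / 759^0.1610 = 12 / 2.908 = 4.126
A = (15/4.126)^(1/0.1610) ⇒ ln A = ln(3.635)/0.1610 = 8.0183
A = e^8.0183 ≈ 3036 acres

3040 acres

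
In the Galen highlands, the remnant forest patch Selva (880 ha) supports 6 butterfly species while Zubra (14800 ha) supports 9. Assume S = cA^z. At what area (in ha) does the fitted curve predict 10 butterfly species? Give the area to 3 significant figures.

30800 ha

z = ln(9/6) / ln(14800/880) = 0.4055 / 2.8225 = 0.1437
c = 6 / 880^0.1437 = 6 / 2.648 = 2.265
A = (10/2.265)^(1/0.1437) ⇒ ln A = ln(4.414)/0.1437 = 10.3358
A = e^10.3358 ≈ 30816 ha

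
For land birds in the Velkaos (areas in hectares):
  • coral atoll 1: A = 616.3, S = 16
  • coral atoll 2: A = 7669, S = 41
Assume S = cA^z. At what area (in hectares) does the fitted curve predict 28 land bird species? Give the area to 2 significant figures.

z = ln(41/16) / ln(7669/616.3) = 0.9410 / 2.5212 = 0.3732
c = 16 / 616.3^0.3732 = 16 / 11 = 1.455
A = (28/1.455)^(1/0.3732) ⇒ ln A = ln(19.24)/0.3732 = 7.9231
A = e^7.9231 ≈ 2760 hectares

2800 hectares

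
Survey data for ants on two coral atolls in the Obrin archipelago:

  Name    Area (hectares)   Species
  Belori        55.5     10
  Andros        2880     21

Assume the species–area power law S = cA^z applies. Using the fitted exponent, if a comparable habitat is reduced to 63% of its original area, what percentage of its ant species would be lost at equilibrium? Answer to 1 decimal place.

z = ln(21/10) / ln(2880/55.5) = 0.7419 / 3.9492 = 0.1879
S_new/S_old = (A_new/A_old)^z = 0.63^0.1879 = exp(0.1879 × -0.4620) = 0.9169
Fraction lost = 1 − 0.9169 = 0.08314

8.3%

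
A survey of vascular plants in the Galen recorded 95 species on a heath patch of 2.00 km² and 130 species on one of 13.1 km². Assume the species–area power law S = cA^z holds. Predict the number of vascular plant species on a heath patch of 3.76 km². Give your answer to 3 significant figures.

106

z = ln(130/95) / ln(13.1/2) = 0.3137 / 1.8795 = 0.1669
c = 95 / 2^0.1669 = 95 / 1.123 = 84.62
S₃ = 84.62 × 3.76^0.1669 = 84.62 × 1.247 ≈ 105.6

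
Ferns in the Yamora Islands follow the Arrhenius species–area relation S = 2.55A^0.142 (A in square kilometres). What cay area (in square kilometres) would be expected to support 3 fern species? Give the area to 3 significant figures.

3 = 2.55 × A^0.142  ⇒  A^0.142 = 3/2.55 = 1.176
ln A = ln(1.176) / 0.142 = 0.1625 / 0.142 = 1.1445
A = e^1.1445 ≈ 3.141 square kilometres

3.14 square kilometres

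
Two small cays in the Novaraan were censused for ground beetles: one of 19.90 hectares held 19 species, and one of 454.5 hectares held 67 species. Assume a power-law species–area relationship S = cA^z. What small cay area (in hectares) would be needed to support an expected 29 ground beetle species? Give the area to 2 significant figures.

57 hectares

z = ln(67/19) / ln(454.5/19.9) = 1.2603 / 3.1285 = 0.4028
c = 19 / 19.9^0.4028 = 19 / 3.336 = 5.696
A = (29/5.696)^(1/0.4028) ⇒ ln A = ln(5.092)/0.4028 = 4.0404
A = e^4.0404 ≈ 56.85 hectares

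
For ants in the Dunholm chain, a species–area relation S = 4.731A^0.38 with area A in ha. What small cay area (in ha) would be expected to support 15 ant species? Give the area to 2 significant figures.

21 ha

15 = 4.731 × A^0.38  ⇒  A^0.38 = 15/4.731 = 3.171
ln A = ln(3.171) / 0.38 = 1.1539 / 0.38 = 3.0366
A = e^3.0366 ≈ 20.83 ha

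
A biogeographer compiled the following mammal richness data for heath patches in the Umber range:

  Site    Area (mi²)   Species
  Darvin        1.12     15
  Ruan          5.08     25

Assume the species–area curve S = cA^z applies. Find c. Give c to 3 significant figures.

z = ln(S₂/S₁) / ln(A₂/A₁) = ln(25/15) / ln(5.08/1.12) = 0.5108 / 1.5120 = 0.3379
c = S₁ / A₁^z = 15 / 1.12^0.3379 = 15 / 1.039 = 14.44

14.4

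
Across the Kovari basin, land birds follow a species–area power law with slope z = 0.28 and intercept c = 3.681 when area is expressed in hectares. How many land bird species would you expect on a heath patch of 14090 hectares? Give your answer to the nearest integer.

S = 3.681 × 14090^0.28 = 3.681 × 14.51 ≈ 53.41

53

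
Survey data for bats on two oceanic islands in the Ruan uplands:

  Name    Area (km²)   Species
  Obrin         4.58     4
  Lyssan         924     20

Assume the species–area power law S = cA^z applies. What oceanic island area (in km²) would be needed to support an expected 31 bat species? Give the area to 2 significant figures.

3900 km²

z = ln(20/4) / ln(924/4.58) = 1.6094 / 5.3070 = 0.3033
c = 4 / 4.58^0.3033 = 4 / 1.586 = 2.521
A = (31/2.521)^(1/0.3033) ⇒ ln A = ln(12.29)/0.3033 = 8.2738
A = e^8.2738 ≈ 3920 km²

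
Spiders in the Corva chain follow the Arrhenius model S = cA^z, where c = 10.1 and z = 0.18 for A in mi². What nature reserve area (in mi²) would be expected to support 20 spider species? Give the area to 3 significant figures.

20 = 10.1 × A^0.18  ⇒  A^0.18 = 20/10.1 = 1.98
ln A = ln(1.98) / 0.18 = 0.6832 / 0.18 = 3.7955
A = e^3.7955 ≈ 44.5 mi²

44.5 mi²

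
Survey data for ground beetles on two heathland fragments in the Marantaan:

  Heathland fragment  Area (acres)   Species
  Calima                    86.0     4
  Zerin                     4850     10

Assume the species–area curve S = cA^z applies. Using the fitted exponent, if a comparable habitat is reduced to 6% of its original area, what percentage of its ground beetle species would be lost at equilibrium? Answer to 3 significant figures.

z = ln(10/4) / ln(4850/86) = 0.9163 / 4.0324 = 0.2272
S_new/S_old = (A_new/A_old)^z = 0.06^0.2272 = exp(0.2272 × -2.8134) = 0.5277
Fraction lost = 1 − 0.5277 = 0.4723

47.2%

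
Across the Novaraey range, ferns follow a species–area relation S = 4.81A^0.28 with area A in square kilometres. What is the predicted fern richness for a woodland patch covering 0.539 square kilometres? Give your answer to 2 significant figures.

S = 4.81 × 0.539^0.28
ln S = ln 4.81 + 0.28 × ln 0.539 = 1.5707 + 0.28 × -0.6180 = 1.3976
S = e^1.3976 ≈ 4.046

4.0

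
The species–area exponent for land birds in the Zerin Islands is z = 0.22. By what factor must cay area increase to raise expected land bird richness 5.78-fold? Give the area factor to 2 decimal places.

(A₂/A₁)^0.22 = 5.78, so A₂/A₁ = 5.78^(1/0.22) = 5.78^4.545
ln(A₂/A₁) = ln 5.78 / 0.22 = 1.7544 / 0.22 = 7.9746
A₂/A₁ = e^7.9746 ≈ 2906

2906.09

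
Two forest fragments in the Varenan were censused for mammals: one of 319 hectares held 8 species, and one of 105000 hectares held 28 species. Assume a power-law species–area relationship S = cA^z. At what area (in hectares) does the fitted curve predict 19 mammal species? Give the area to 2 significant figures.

z = ln(28/8) / ln(105000/319) = 1.2528 / 5.7965 = 0.2161
c = 8 / 319^0.2161 = 8 / 3.476 = 2.301
A = (19/2.301)^(1/0.2161) ⇒ ln A = ln(8.256)/0.2161 = 9.7675
A = e^9.7675 ≈ 17458 hectares

17000 hectares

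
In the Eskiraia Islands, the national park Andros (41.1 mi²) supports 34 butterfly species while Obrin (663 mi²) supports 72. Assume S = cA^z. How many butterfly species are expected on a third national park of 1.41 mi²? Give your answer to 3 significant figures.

13.7

z = ln(72/34) / ln(663/41.1) = 0.7503 / 2.7808 = 0.2698
c = 34 / 41.1^0.2698 = 34 / 2.726 = 12.47
S₃ = 12.47 × 1.41^0.2698 = 12.47 × 1.097 ≈ 13.69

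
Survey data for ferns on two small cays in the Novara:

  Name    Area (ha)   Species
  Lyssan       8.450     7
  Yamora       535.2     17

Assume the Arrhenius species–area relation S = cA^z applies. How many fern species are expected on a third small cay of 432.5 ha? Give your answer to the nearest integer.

16

z = ln(17/7) / ln(535.2/8.45) = 0.8873 / 4.1485 = 0.2139
c = 7 / 8.45^0.2139 = 7 / 1.578 = 4.435
S₃ = 4.435 × 432.5^0.2139 = 4.435 × 3.663 ≈ 16.24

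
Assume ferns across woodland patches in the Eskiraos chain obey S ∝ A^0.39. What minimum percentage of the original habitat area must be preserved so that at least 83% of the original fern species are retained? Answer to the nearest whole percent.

Need (A_new/A_old)^0.39 = 0.83, so A_new/A_old = 0.83^(1/0.39) = 0.83^2.564
ln(A_new/A_old) = ln 0.83 / 0.39 = -0.1863 / 0.39 = -0.4778
A_new/A_old = e^-0.4778 ≈ 0.6202

62%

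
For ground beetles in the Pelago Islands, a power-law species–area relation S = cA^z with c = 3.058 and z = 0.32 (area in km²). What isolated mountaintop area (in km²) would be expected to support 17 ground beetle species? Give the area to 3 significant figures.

17 = 3.058 × A^0.32  ⇒  A^0.32 = 17/3.058 = 5.559
ln A = ln(5.559) / 0.32 = 1.7155 / 0.32 = 5.3608
A = e^5.3608 ≈ 212.9 km²

213 km²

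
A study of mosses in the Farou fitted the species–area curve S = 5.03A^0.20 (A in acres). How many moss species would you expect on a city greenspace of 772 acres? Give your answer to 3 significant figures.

19.0

S = 5.03 × 772^0.2 = 5.03 × 3.78 ≈ 19.01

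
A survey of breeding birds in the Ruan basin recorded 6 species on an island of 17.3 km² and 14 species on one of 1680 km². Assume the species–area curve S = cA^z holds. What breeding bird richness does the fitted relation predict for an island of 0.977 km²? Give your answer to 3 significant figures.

z = ln(14/6) / ln(1680/17.3) = 0.8473 / 4.5758 = 0.1852
c = 6 / 17.3^0.1852 = 6 / 1.695 = 3.539
S₃ = 3.539 × 0.977^0.1852 = 3.539 × 0.9957 ≈ 3.524

3.52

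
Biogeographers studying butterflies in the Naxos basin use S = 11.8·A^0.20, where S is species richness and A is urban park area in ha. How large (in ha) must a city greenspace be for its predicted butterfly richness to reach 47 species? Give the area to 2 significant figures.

47 = 11.8 × A^0.2  ⇒  A^0.2 = 47/11.8 = 3.983
ln A = ln(3.983) / 0.2 = 1.3820 / 0.2 = 6.9102
A = e^6.9102 ≈ 1002 ha

1000 ha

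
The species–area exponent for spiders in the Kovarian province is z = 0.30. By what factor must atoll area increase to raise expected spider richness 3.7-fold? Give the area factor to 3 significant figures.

78.3

(A₂/A₁)^0.3 = 3.7, so A₂/A₁ = 3.7^(1/0.3) = 3.7^3.333
ln(A₂/A₁) = ln 3.7 / 0.3 = 1.3083 / 0.3 = 4.3611
A₂/A₁ = e^4.3611 ≈ 78.34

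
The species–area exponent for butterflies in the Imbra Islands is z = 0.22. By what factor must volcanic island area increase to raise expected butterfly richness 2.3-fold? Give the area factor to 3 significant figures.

(A₂/A₁)^0.22 = 2.3, so A₂/A₁ = 2.3^(1/0.22) = 2.3^4.545
ln(A₂/A₁) = ln 2.3 / 0.22 = 0.8329 / 0.22 = 3.7860
A₂/A₁ = e^3.7860 ≈ 44.08

44.1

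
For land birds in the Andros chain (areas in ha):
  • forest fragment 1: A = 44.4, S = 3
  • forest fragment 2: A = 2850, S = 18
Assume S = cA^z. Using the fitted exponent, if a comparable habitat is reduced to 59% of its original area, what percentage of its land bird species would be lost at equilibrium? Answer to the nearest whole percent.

z = ln(18/3) / ln(2850/44.4) = 1.7918 / 4.1618 = 0.4305
S_new/S_old = (A_new/A_old)^z = 0.59^0.4305 = exp(0.4305 × -0.5276) = 0.7968
Fraction lost = 1 − 0.7968 = 0.2032

20%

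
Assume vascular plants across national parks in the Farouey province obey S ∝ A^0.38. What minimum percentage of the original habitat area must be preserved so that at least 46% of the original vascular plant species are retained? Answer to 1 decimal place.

Need (A_new/A_old)^0.38 = 0.46, so A_new/A_old = 0.46^(1/0.38) = 0.46^2.632
ln(A_new/A_old) = ln 0.46 / 0.38 = -0.7765 / 0.38 = -2.0435
A_new/A_old = e^-2.0435 ≈ 0.1296

13.0%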